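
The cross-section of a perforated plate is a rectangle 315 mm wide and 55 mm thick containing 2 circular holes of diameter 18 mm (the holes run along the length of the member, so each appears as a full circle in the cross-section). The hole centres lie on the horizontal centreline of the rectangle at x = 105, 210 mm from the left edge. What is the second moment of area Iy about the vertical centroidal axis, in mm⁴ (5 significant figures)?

Decompose the section into non-overlapping parts with the origin at the bottom-left of its bounding rectangle.
Plate: 315 × 55, A = 17 325 mm², x = 157.5 mm, Ī = 143 256 094 mm⁴.
Hole 1 (subtracted): ⌀18, A = 254.469 mm², x = 105 mm, Ī = 5152.997 mm⁴.
Hole 2 (subtracted): ⌀18, A = 254.469 mm², x = 210 mm, Ī = 5152.997 mm⁴.
By symmetry the centroid is at mid-width, x̄ = 157.5 mm.
Transfer each piece to the vertical centroidal axis using Ī + A·d² with d = x − 157.5:
  plate: d = 0 mm → contributes +143 256 094 mm⁴
  hole 1: d = -52.5 mm → contributes −706533.2 mm⁴
  hole 2: d = 52.5 mm → contributes −706533.2 mm⁴
Total I = 141 843 027 mm⁴.

Iy ≈ 1.4184 × 10⁸ mm⁴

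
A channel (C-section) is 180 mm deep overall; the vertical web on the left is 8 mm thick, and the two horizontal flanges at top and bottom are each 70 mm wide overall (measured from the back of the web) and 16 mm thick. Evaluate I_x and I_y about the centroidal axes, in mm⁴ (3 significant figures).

Break the section into simple shapes (no overlaps), measuring from the bottom-left corner of the bounding box.
Web: 8 × 180, A = 1 440 mm², y = 90 mm, Ī = 3 888 000 mm⁴.
Top flange (beyond web): 62 × 16, A = 992 mm², y = 172 mm, Ī = 21 163 mm⁴.
Bottom flange (beyond web): 62 × 16, A = 992 mm², y = 8 mm, Ī = 21 163 mm⁴.
By symmetry the centroid is at mid-height, ȳ = 90 mm.
Transfer each piece to the centroidal x-axis using Ī + A·d² with d = y − 90:
  web: d = 0 mm → contributes +3 888 000 mm⁴
  top flange (beyond web): d = 82 mm → contributes +6 691 371 mm⁴
  bottom flange (beyond web): d = -82 mm → contributes +6 691 371 mm⁴
Total I = 17 270 741 mm⁴.
For the y-axis: x̄ = 24.28 mm.
Repeating about the centroidal y-axis gives I_y = 1 665 352 mm⁴.

I_x ≈ 1.73 × 10⁷ mm⁴, I_y ≈ 1.67 × 10⁶ mm⁴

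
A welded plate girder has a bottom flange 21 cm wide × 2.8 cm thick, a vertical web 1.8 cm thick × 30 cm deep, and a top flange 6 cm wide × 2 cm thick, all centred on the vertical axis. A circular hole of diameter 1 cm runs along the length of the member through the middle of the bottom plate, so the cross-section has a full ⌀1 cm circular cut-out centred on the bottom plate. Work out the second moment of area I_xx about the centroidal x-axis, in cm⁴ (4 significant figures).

Break the section into simple shapes (no overlaps), measuring from the bottom-left corner of the bounding box.
Bottom plate: 21 × 2.8, A = 58.8 cm², y = 1.4 cm, Ī = 38.416 cm⁴.
Web plate: 1.8 × 30, A = 54 cm², y = 17.8 cm, Ī = 4 050 cm⁴.
Top plate: 6 × 2, A = 12 cm², y = 33.8 cm, Ī = 4 cm⁴.
Hole (subtracted): ⌀1, A = 0.785398 cm², y = 1.4 cm, Ī = 0.0490874 cm⁴.
Centroid: ȳ = ΣA·y / ΣA = 11.6762 cm.
Transfer each piece to the centroidal x-axis using Ī + A·d² with d = y − 11.6762:
  bottom plate: d = -10.2762 cm → contributes +6247.72 cm⁴
  web plate: d = 6.12379 cm → contributes +6075.04 cm⁴
  top plate: d = 22.1238 cm → contributes +5877.55 cm⁴
  hole: d = -10.2762 cm → contributes −82.9875 cm⁴
Total I = 18117.3 cm⁴.

I_xx ≈ 1.812 × 10⁴ cm⁴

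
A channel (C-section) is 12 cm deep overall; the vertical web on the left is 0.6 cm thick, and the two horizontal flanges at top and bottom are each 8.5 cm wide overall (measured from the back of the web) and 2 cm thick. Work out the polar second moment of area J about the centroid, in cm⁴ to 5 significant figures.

J ≈ 1157.4 cm⁴

Split into non-overlapping primitives; take the origin at the lower-left of the bounding box.
Web: 0.6 × 12, A = 7.2 cm², y = 6 cm, Ī = 86.4 cm⁴.
Top flange (beyond web): 7.9 × 2, A = 15.8 cm², y = 11 cm, Ī = 5.266667 cm⁴.
Bottom flange (beyond web): 7.9 × 2, A = 15.8 cm², y = 1 cm, Ī = 5.266667 cm⁴.
By symmetry the centroid is at mid-height, ȳ = 6 cm.
Transfer each piece to the centroidal x-axis using Ī + A·d² with d = y − 6:
  web: d = 0 cm → contributes +86.4 cm⁴
  top flange (beyond web): d = 5 cm → contributes +400.2667 cm⁴
  bottom flange (beyond web): d = -5 cm → contributes +400.2667 cm⁴
Total I = 886.9333 cm⁴.
For the y-axis: x̄ = 3.76134 cm.
Repeating about the centroidal y-axis gives I_y = 270.4793 cm⁴.
Polar second moment: J = I_x + I_y = 1157.413 cm⁴.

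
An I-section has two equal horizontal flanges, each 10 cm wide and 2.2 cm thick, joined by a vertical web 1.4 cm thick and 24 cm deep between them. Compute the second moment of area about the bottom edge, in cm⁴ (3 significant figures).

I_base ≈ 2.48 × 10⁴ cm⁴

Break the section into simple shapes (no overlaps), measuring from the bottom-left corner of the bounding box.
Bottom flange: 10 × 2.2, A = 22 cm², y = 1.1 cm, Ī = 8.8733 cm⁴.
Web: 1.4 × 24, A = 33.6 cm², y = 14.2 cm, Ī = 1612.8 cm⁴.
Top flange: 10 × 2.2, A = 22 cm², y = 27.3 cm, Ī = 8.8733 cm⁴.
Transfer each piece to the base of the section using Ī + A·d² with d = y − 0:
  bottom flange: d = 1.1 cm → contributes +35.493 cm⁴
  web: d = 14.2 cm → contributes +8387.9 cm⁴
  top flange: d = 27.3 cm → contributes +16 405 cm⁴
Total I = 24 829 cm⁴.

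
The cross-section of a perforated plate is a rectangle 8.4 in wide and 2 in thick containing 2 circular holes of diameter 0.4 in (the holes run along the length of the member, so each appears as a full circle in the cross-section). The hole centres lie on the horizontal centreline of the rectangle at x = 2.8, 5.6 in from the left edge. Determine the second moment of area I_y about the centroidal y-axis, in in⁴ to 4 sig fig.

Split into non-overlapping primitives; take the origin at the lower-left of the bounding box.
Plate: 8.4 × 2, A = 16.8 in², x = 4.2 in, Ī = 98.784 in⁴.
Hole 1 (subtracted): ⌀0.4, A = 0.125664 in², x = 2.8 in, Ī = 0.00125664 in⁴.
Hole 2 (subtracted): ⌀0.4, A = 0.125664 in², x = 5.6 in, Ī = 0.00125664 in⁴.
By symmetry the centroid is at mid-width, x̄ = 4.2 in.
Transfer each piece to the centroidal y-axis using Ī + A·d² with d = x − 4.2:
  plate: d = 0 in → contributes +98.784 in⁴
  hole 1: d = -1.4 in → contributes −0.247558 in⁴
  hole 2: d = 1.4 in → contributes −0.247558 in⁴
Total I = 98.2889 in⁴.

I_y ≈ 98.29 in⁴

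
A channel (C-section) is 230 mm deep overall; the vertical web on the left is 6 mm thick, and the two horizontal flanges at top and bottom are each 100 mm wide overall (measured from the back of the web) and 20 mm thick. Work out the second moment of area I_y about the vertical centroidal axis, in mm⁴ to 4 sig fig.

I_y ≈ 5.296 × 10⁶ mm⁴

Decompose the section into non-overlapping parts with the origin at the bottom-left of its bounding rectangle.
Web: 6 × 230, A = 1 380 mm², x = 3 mm, Ī = 4 140 mm⁴.
Top flange (beyond web): 94 × 20, A = 1 880 mm², x = 53 mm, Ī = 1 384 307 mm⁴.
Bottom flange (beyond web): 94 × 20, A = 1 880 mm², x = 53 mm, Ī = 1 384 307 mm⁴.
Centroid: x̄ = ΣA·x / ΣA = 39.5759 mm.
Transfer each piece to the vertical centroidal axis using Ī + A·d² with d = x − 39.5759:
  web: d = -36.5759 mm → contributes +1 850 297 mm⁴
  top flange (beyond web): d = 13.4241 mm → contributes +1 723 096 mm⁴
  bottom flange (beyond web): d = 13.4241 mm → contributes +1 723 096 mm⁴
Total I = 5 296 489 mm⁴.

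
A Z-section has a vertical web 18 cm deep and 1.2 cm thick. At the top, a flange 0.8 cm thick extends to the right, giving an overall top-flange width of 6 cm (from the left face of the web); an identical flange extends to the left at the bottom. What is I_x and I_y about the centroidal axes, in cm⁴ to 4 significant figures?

Decompose the section into non-overlapping parts with the origin at the bottom-left of its bounding rectangle.
Web: 1.2 × 18, A = 21.6 cm², y = 9 cm, Ī = 583.2 cm⁴.
Top flange (beyond web): 4.8 × 0.8, A = 3.84 cm², y = 17.6 cm, Ī = 0.2048 cm⁴.
Bottom flange (beyond web): 4.8 × 0.8, A = 3.84 cm², y = 0.4 cm, Ī = 0.2048 cm⁴.
Centroid: ȳ = ΣA·y / ΣA = 9 cm.
Transfer each piece to the centroidal x-axis using Ī + A·d² with d = y − 9:
  web: d = 0 cm → contributes +583.2 cm⁴
  top flange (beyond web): d = 8.6 cm → contributes +284.211 cm⁴
  bottom flange (beyond web): d = -8.6 cm → contributes +284.211 cm⁴
Total I = 1151.62 cm⁴.
For the y-axis: x̄ = 5.4 cm.
Repeating about the centroidal y-axis gives I_y = 86.4576 cm⁴.

I_x ≈ 1152 cm⁴, I_y ≈ 86.46 cm⁴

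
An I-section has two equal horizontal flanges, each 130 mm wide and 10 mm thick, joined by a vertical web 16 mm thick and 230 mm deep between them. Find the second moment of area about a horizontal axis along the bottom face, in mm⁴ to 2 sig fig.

Treat the section as a set of non-overlapping primitives; coordinates are from the bounding-box lower-left.
Bottom flange: 130 × 10, A = 1 300 mm², y = 5 mm, Ī = 10 833 mm⁴.
Web: 16 × 230, A = 3 680 mm², y = 125 mm, Ī = 16 222 667 mm⁴.
Top flange: 130 × 10, A = 1 300 mm², y = 245 mm, Ī = 10 833 mm⁴.
Transfer each piece to the bottom edge using Ī + A·d² with d = y − 0:
  bottom flange: d = 5 mm → contributes +43 333 mm⁴
  web: d = 125 mm → contributes +73 722 667 mm⁴
  top flange: d = 245 mm → contributes +78 043 333 mm⁴
Total I = 151 809 333 mm⁴.

I_base ≈ 1.5 × 10⁸ mm⁴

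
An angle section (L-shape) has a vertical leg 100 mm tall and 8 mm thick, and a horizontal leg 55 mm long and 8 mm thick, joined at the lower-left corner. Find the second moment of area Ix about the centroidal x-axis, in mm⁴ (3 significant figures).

Ix ≈ 1.21 × 10⁶ mm⁴

Split into non-overlapping primitives; take the origin at the lower-left of the bounding box.
Vertical leg: 8 × 100, A = 800 mm², y = 50 mm, Ī = 666 667 mm⁴.
Horizontal leg (remainder): 47 × 8, A = 376 mm², y = 4 mm, Ī = 2005.3 mm⁴.
Centroid: ȳ = ΣA·y / ΣA = 35.293 mm.
Transfer each piece to the centroidal x-axis using Ī + A·d² with d = y − 35.293:
  vertical leg: d = 14.707 mm → contributes +839 715 mm⁴
  horizontal leg (remainder): d = -31.293 mm → contributes +370 193 mm⁴
Total I = 1 209 907 mm⁴.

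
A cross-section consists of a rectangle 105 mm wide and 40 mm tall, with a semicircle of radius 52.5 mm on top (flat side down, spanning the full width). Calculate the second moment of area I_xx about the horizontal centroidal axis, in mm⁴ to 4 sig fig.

I_xx ≈ 5.205 × 10⁶ mm⁴

Treat the section as a set of non-overlapping primitives; coordinates are from the bounding-box lower-left.
Rectangular body: 105 × 40, A = 4 200 mm², y = 20 mm, Ī = 560 000 mm⁴.
Semicircular cap: semicircle r = 52.5, A = 4329.51 mm², y = 62.2817 mm, Ī = 833 814 mm⁴.
Centroid: ȳ = ΣA·y / ΣA = 41.4618 mm.
Transfer each piece to the horizontal centroidal axis using Ī + A·d² with d = y − 41.4618:
  rectangular body: d = -21.4618 mm → contributes +2 494 564 mm⁴
  semicircular cap: d = 20.8199 mm → contributes +2 710 510 mm⁴
Total I = 5 205 074 mm⁴.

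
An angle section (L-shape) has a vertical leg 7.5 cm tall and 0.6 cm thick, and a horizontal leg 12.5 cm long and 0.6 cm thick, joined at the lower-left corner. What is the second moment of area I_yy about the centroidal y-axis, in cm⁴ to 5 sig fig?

Treat the section as a set of non-overlapping primitives; coordinates are from the bounding-box lower-left.
Vertical leg: 0.6 × 7.5, A = 4.5 cm², x = 0.3 cm, Ī = 0.135 cm⁴.
Horizontal leg (remainder): 11.9 × 0.6, A = 7.14 cm², x = 6.55 cm, Ī = 84.25795 cm⁴.
Centroid: x̄ = ΣA·x / ΣA = 4.133763 cm.
Transfer each piece to the centroidal y-axis using Ī + A·d² with d = x − 4.133763:
  vertical leg: d = -3.833763 cm → contributes +66.27482 cm⁴
  horizontal leg (remainder): d = 2.416237 cm → contributes +125.9427 cm⁴
Total I = 192.2175 cm⁴.

I_yy ≈ 192.22 cm⁴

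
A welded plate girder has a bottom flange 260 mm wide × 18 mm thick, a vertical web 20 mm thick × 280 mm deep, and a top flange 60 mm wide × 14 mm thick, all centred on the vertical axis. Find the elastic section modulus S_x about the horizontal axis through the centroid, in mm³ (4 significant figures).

Break the section into simple shapes (no overlaps), measuring from the bottom-left corner of the bounding box.
Bottom plate: 260 × 18, A = 4 680 mm², y = 9 mm, Ī = 126 360 mm⁴.
Web plate: 20 × 280, A = 5 600 mm², y = 158 mm, Ī = 36 586 667 mm⁴.
Top plate: 60 × 14, A = 840 mm², y = 305 mm, Ī = 13 720 mm⁴.
Centroid: ȳ = ΣA·y / ΣA = 106.396 mm.
Transfer each piece to the horizontal axis through the centroid using Ī + A·d² with d = y − 106.396:
  bottom plate: d = -97.3957 mm → contributes +44 520 462 mm⁴
  web plate: d = 51.6043 mm → contributes +51 499 497 mm⁴
  top plate: d = 198.604 mm → contributes +33 146 407 mm⁴
Total I = 129 166 366 mm⁴.
Extreme fibre distance c = 205.604 mm; S = I/c = 628 228 mm³.

S_x ≈ 6.282 × 10⁵ mm³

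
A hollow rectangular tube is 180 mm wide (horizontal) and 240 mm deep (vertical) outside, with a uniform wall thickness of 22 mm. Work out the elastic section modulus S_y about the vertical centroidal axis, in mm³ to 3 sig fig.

Break the section into simple shapes (no overlaps), measuring from the bottom-left corner of the bounding box.
Outer rectangle: 180 × 240, A = 43 200 mm², x = 90 mm, Ī = 116 640 000 mm⁴.
Inner void (subtracted): 136 × 196, A = 26 656 mm², x = 90 mm, Ī = 41 085 781 mm⁴.
By symmetry the centroid is at mid-width, x̄ = 90 mm.
All pieces are centred on the vertical centroidal axis, so I = ΣĪ (holes subtracted) = 75 554 219 mm⁴.
Extreme fibre distance c = 90 mm; S = I/c = 839 491 mm³.

S_y ≈ 8.39 × 10⁵ mm³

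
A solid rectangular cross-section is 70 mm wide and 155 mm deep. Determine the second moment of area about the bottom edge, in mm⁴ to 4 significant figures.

I_base ≈ 8.689 × 10⁷ mm⁴

The section: 70 × 155, A = 10 850 mm², y = 77.5 mm, Ī = 21 722 604 mm⁴.
Transfer it to a horizontal axis along the bottom face using Ī + A·d² with d = y − 0:
  the section: d = 77.5 mm → contributes +86 890 417 mm⁴
Total I = 86 890 417 mm⁴.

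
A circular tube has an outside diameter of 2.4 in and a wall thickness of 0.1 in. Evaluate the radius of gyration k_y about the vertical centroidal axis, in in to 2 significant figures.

k_y ≈ 0.81 in

Decompose the section into non-overlapping parts with the origin at the bottom-left of its bounding rectangle.
Outer circle: ⌀2.4, A = 4.524 in², x = 1.2 in, Ī = 1.629 in⁴.
Bore (subtracted): ⌀2.2, A = 3.801 in², x = 1.2 in, Ī = 1.15 in⁴.
By symmetry the centroid is at mid-width, x̄ = 1.2 in.
All pieces are centred on the vertical centroidal axis, so I = ΣĪ (holes subtracted) = 0.4787 in⁴.
Radius of gyration: k = √(I/A) = √(0.4787 / 0.7226) = 0.8139 in.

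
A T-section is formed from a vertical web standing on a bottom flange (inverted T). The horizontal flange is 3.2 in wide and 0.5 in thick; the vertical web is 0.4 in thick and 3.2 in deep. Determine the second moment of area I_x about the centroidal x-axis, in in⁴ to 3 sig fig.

Break the section into simple shapes (no overlaps), measuring from the bottom-left corner of the bounding box.
Flange: 3.2 × 0.5, A = 1.6 in², y = 0.25 in, Ī = 0.033333 in⁴.
Web: 0.4 × 3.2, A = 1.28 in², y = 2.1 in, Ī = 1.0923 in⁴.
Centroid: ȳ = ΣA·y / ΣA = 1.0722 in.
Transfer each piece to the centroidal x-axis using Ī + A·d² with d = y − 1.0722:
  flange: d = -0.82222 in → contributes +1.115 in⁴
  web: d = 1.0278 in → contributes +2.4444 in⁴
Total I = 3.5594 in⁴.

I_x ≈ 3.56 in⁴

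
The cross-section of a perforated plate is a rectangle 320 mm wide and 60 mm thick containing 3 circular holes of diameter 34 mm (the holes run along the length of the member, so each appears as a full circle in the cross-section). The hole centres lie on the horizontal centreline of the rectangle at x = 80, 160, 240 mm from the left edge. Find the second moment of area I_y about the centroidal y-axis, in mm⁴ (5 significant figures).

I_y ≈ 1.5202 × 10⁸ mm⁴

Treat the section as a set of non-overlapping primitives; coordinates are from the bounding-box lower-left.
Plate: 320 × 60, A = 19 200 mm², x = 160 mm, Ī = 163 840 000 mm⁴.
Hole 1 (subtracted): ⌀34, A = 907.9203 mm², x = 80 mm, Ī = 65597.24 mm⁴.
Hole 2 (subtracted): ⌀34, A = 907.9203 mm², x = 160 mm, Ī = 65597.24 mm⁴.
Hole 3 (subtracted): ⌀34, A = 907.9203 mm², x = 240 mm, Ī = 65597.24 mm⁴.
By symmetry the centroid is at mid-width, x̄ = 160 mm.
Transfer each piece to the centroidal y-axis using Ī + A·d² with d = x − 160:
  plate: d = 0 mm → contributes +163 840 000 mm⁴
  hole 1: d = -80 mm → contributes −5 876 287 mm⁴
  hole 2: d = 0 mm → contributes −65597.24 mm⁴
  hole 3: d = 80 mm → contributes −5 876 287 mm⁴
Total I = 152 021 829 mm⁴.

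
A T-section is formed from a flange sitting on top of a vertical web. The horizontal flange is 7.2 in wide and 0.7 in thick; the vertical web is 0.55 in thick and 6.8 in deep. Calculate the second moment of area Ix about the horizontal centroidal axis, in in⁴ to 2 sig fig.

Decompose the section into non-overlapping parts with the origin at the bottom-left of its bounding rectangle.
Flange: 7.2 × 0.7, A = 5.04 in², y = 7.15 in, Ī = 0.2058 in⁴.
Web: 0.55 × 6.8, A = 3.74 in², y = 3.4 in, Ī = 14.41 in⁴.
Centroid: ȳ = ΣA·y / ΣA = 5.553 in.
Transfer each piece to the horizontal centroidal axis using Ī + A·d² with d = y − 5.553:
  flange: d = 1.597 in → contributes +13.07 in⁴
  web: d = -2.153 in → contributes +31.74 in⁴
Total I = 44.81 in⁴.

Ix ≈ 45 in⁴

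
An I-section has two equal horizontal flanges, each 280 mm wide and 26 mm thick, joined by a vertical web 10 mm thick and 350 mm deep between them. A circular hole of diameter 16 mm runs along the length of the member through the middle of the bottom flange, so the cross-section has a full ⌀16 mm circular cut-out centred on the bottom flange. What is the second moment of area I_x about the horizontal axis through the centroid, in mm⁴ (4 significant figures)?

Split into non-overlapping primitives; take the origin at the lower-left of the bounding box.
Bottom flange: 280 × 26, A = 7 280 mm², y = 13 mm, Ī = 410 107 mm⁴.
Web: 10 × 350, A = 3 500 mm², y = 201 mm, Ī = 35 729 167 mm⁴.
Top flange: 280 × 26, A = 7 280 mm², y = 389 mm, Ī = 410 107 mm⁴.
Hole (subtracted): ⌀16, A = 201.062 mm², y = 13 mm, Ī = 3216.99 mm⁴.
Centroid: ȳ = ΣA·y / ΣA = 203.117 mm.
Transfer each piece to the horizontal axis through the centroid using Ī + A·d² with d = y − 203.117:
  bottom flange: d = -190.117 mm → contributes +263 540 677 mm⁴
  web: d = -2.11657 mm → contributes +35 744 846 mm⁴
  top flange: d = 185.883 mm → contributes +251 953 403 mm⁴
  hole: d = -190.117 mm → contributes −7 270 462 mm⁴
Total I = 543 968 465 mm⁴.

I_x ≈ 5.440 × 10⁸ mm⁴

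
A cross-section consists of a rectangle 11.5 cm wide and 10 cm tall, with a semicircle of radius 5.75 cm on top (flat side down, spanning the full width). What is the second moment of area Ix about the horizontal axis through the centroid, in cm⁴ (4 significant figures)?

Ix ≈ 3059 cm⁴

Treat the section as a set of non-overlapping primitives; coordinates are from the bounding-box lower-left.
Rectangular body: 11.5 × 10, A = 115 cm², y = 5 cm, Ī = 958.333 cm⁴.
Semicircular cap: semicircle r = 5.75, A = 51.9345 cm², y = 12.4404 cm, Ī = 119.979 cm⁴.
Centroid: ȳ = ΣA·y / ΣA = 7.31475 cm.
Transfer each piece to the horizontal axis through the centroid using Ī + A·d² with d = y − 7.31475:
  rectangular body: d = -2.31475 cm → contributes +1574.51 cm⁴
  semicircular cap: d = 5.12562 cm → contributes +1484.4 cm⁴
Total I = 3058.91 cm⁴.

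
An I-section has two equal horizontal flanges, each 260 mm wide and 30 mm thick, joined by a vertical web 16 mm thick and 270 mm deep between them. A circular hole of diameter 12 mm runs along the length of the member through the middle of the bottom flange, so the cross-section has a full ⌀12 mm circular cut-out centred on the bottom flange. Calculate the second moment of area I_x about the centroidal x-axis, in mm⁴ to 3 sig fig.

I_x ≈ 3.76 × 10⁸ mm⁴

Break the section into simple shapes (no overlaps), measuring from the bottom-left corner of the bounding box.
Bottom flange: 260 × 30, A = 7 800 mm², y = 15 mm, Ī = 585 000 mm⁴.
Web: 16 × 270, A = 4 320 mm², y = 165 mm, Ī = 26 244 000 mm⁴.
Top flange: 260 × 30, A = 7 800 mm², y = 315 mm, Ī = 585 000 mm⁴.
Hole (subtracted): ⌀12, A = 113.1 mm², y = 15 mm, Ī = 1017.9 mm⁴.
Centroid: ȳ = ΣA·y / ΣA = 165.86 mm.
Transfer each piece to the centroidal x-axis using Ī + A·d² with d = y − 165.86:
  bottom flange: d = -150.86 mm → contributes +178 094 931 mm⁴
  web: d = -0.8565 mm → contributes +26 247 169 mm⁴
  top flange: d = 149.14 mm → contributes +174 086 513 mm⁴
  hole: d = -150.86 mm → contributes −2 574 851 mm⁴
Total I = 375 853 762 mm⁴.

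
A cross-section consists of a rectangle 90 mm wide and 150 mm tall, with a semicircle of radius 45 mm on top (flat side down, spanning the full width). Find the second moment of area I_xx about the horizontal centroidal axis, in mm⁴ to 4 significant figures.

Treat the section as a set of non-overlapping primitives; coordinates are from the bounding-box lower-left.
Rectangular body: 90 × 150, A = 13 500 mm², y = 75 mm, Ī = 25 312 500 mm⁴.
Semicircular cap: semicircle r = 45, A = 3180.86 mm², y = 169.099 mm, Ī = 450 072 mm⁴.
Centroid: ȳ = ΣA·y / ΣA = 92.9436 mm.
Transfer each piece to the horizontal centroidal axis using Ī + A·d² with d = y − 92.9436:
  rectangular body: d = -17.9436 mm → contributes +29 659 132 mm⁴
  semicircular cap: d = 76.155 mm → contributes +18 897 749 mm⁴
Total I = 48 556 881 mm⁴.

I_xx ≈ 4.856 × 10⁷ mm⁴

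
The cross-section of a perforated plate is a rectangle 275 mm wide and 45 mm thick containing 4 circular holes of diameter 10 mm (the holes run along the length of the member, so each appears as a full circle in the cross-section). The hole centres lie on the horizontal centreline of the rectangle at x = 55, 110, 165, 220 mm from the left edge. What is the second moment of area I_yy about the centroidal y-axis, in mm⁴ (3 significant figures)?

Treat the section as a set of non-overlapping primitives; coordinates are from the bounding-box lower-left.
Plate: 275 × 45, A = 12 375 mm², x = 137.5 mm, Ī = 77 988 281 mm⁴.
Hole 1 (subtracted): ⌀10, A = 78.54 mm², x = 55 mm, Ī = 490.87 mm⁴.
Hole 2 (subtracted): ⌀10, A = 78.54 mm², x = 110 mm, Ī = 490.87 mm⁴.
Hole 3 (subtracted): ⌀10, A = 78.54 mm², x = 165 mm, Ī = 490.87 mm⁴.
Hole 4 (subtracted): ⌀10, A = 78.54 mm², x = 220 mm, Ī = 490.87 mm⁴.
By symmetry the centroid is at mid-width, x̄ = 137.5 mm.
Transfer each piece to the centroidal y-axis using Ī + A·d² with d = x − 137.5:
  plate: d = 0 mm → contributes +77 988 281 mm⁴
  hole 1: d = -82.5 mm → contributes −535 052 mm⁴
  hole 2: d = -27.5 mm → contributes −59 887 mm⁴
  hole 3: d = 27.5 mm → contributes −59 887 mm⁴
  hole 4: d = 82.5 mm → contributes −535 052 mm⁴
Total I = 76 798 403 mm⁴.

I_yy ≈ 7.68 × 10⁷ mm⁴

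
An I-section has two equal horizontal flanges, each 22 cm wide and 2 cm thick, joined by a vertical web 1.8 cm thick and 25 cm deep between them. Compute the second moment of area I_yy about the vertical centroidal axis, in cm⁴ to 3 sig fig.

I_yy ≈ 3560 cm⁴

Treat the section as a set of non-overlapping primitives; coordinates are from the bounding-box lower-left.
Bottom flange: 22 × 2, A = 44 cm², x = 11 cm, Ī = 1774.7 cm⁴.
Web: 1.8 × 25, A = 45 cm², x = 11 cm, Ī = 12.15 cm⁴.
Top flange: 22 × 2, A = 44 cm², x = 11 cm, Ī = 1774.7 cm⁴.
By symmetry the centroid is at mid-width, x̄ = 11 cm.
All pieces are centred on the vertical centroidal axis, so I = ΣĪ = 3561.5 cm⁴.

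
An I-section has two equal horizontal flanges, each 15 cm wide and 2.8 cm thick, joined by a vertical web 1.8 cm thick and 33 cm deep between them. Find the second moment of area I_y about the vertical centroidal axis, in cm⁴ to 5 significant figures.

I_y ≈ 1591.0 cm⁴

Break the section into simple shapes (no overlaps), measuring from the bottom-left corner of the bounding box.
Bottom flange: 15 × 2.8, A = 42 cm², x = 7.5 cm, Ī = 787.5 cm⁴.
Web: 1.8 × 33, A = 59.4 cm², x = 7.5 cm, Ī = 16.038 cm⁴.
Top flange: 15 × 2.8, A = 42 cm², x = 7.5 cm, Ī = 787.5 cm⁴.
By symmetry the centroid is at mid-width, x̄ = 7.5 cm.
All pieces are centred on the vertical centroidal axis, so I = ΣĪ = 1591.038 cm⁴.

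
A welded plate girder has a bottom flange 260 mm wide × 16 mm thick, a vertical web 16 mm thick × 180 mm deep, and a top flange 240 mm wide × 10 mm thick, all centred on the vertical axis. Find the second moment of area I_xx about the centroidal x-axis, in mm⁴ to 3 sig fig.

I_xx ≈ 6.61 × 10⁷ mm⁴

Split into non-overlapping primitives; take the origin at the lower-left of the bounding box.
Bottom plate: 260 × 16, A = 4 160 mm², y = 8 mm, Ī = 88 747 mm⁴.
Web plate: 16 × 180, A = 2 880 mm², y = 106 mm, Ī = 7 776 000 mm⁴.
Top plate: 240 × 10, A = 2 400 mm², y = 201 mm, Ī = 20 000 mm⁴.
Centroid: ȳ = ΣA·y / ΣA = 86.966 mm.
Transfer each piece to the centroidal x-axis using Ī + A·d² with d = y − 86.966:
  bottom plate: d = -78.966 mm → contributes +26 029 031 mm⁴
  web plate: d = 19.034 mm → contributes +8 819 393 mm⁴
  top plate: d = 114.03 mm → contributes +31 228 952 mm⁴
Total I = 66 077 376 mm⁴.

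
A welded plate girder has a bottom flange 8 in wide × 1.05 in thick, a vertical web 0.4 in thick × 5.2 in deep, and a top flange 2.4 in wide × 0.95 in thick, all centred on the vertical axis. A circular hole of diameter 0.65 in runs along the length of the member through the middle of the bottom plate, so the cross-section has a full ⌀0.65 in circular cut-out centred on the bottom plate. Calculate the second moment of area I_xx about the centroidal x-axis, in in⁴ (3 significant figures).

Split into non-overlapping primitives; take the origin at the lower-left of the bounding box.
Bottom plate: 8 × 1.05, A = 8.4 in², y = 0.525 in, Ī = 0.77175 in⁴.
Web plate: 0.4 × 5.2, A = 2.08 in², y = 3.65 in, Ī = 4.6869 in⁴.
Top plate: 2.4 × 0.95, A = 2.28 in², y = 6.725 in, Ī = 0.17148 in⁴.
Hole (subtracted): ⌀0.65, A = 0.33183 in², y = 0.525 in, Ī = 0.0087624 in⁴.
Centroid: ȳ = ΣA·y / ΣA = 2.1854 in.
Transfer each piece to the centroidal x-axis using Ī + A·d² with d = y − 2.1854:
  bottom plate: d = -1.6604 in → contributes +23.931 in⁴
  web plate: d = 1.4646 in → contributes +9.1485 in⁴
  top plate: d = 4.5396 in → contributes +47.157 in⁴
  hole: d = -1.6604 in → contributes −0.92362 in⁴
Total I = 79.313 in⁴.

I_xx ≈ 79.3 in⁴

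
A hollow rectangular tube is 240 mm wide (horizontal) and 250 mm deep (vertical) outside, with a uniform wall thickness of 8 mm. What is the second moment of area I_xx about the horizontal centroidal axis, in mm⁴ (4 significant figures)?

Split into non-overlapping primitives; take the origin at the lower-left of the bounding box.
Outer rectangle: 240 × 250, A = 60 000 mm², y = 125 mm, Ī = 312 500 000 mm⁴.
Inner void (subtracted): 224 × 234, A = 52 416 mm², y = 125 mm, Ī = 239 174 208 mm⁴.
By symmetry the centroid is at mid-height, ȳ = 125 mm.
All pieces are centred on the horizontal centroidal axis, so I = ΣĪ (holes subtracted) = 73 325 792 mm⁴.

I_xx ≈ 7.333 × 10⁷ mm⁴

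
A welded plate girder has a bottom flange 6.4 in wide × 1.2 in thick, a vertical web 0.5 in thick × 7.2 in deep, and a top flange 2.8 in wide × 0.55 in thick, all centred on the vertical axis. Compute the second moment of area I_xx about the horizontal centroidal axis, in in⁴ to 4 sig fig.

Decompose the section into non-overlapping parts with the origin at the bottom-left of its bounding rectangle.
Bottom plate: 6.4 × 1.2, A = 7.68 in², y = 0.6 in, Ī = 0.9216 in⁴.
Web plate: 0.5 × 7.2, A = 3.6 in², y = 4.8 in, Ī = 15.552 in⁴.
Top plate: 2.8 × 0.55, A = 1.54 in², y = 8.675 in, Ī = 0.0388208 in⁴.
Centroid: ȳ = ΣA·y / ΣA = 2.74941 in.
Transfer each piece to the horizontal centroidal axis using Ī + A·d² with d = y − 2.74941:
  bottom plate: d = -2.14941 in → contributes +36.4031 in⁴
  web plate: d = 2.05059 in → contributes +30.6896 in⁴
  top plate: d = 5.92559 in → contributes +54.1122 in⁴
Total I = 121.205 in⁴.

I_xx ≈ 121.2 in⁴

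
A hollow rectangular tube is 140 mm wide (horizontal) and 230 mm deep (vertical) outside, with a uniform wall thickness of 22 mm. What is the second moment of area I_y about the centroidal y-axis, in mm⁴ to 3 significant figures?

Decompose the section into non-overlapping parts with the origin at the bottom-left of its bounding rectangle.
Outer rectangle: 140 × 230, A = 32 200 mm², x = 70 mm, Ī = 52 593 333 mm⁴.
Inner void (subtracted): 96 × 186, A = 17 856 mm², x = 70 mm, Ī = 13 713 408 mm⁴.
By symmetry the centroid is at mid-width, x̄ = 70 mm.
All pieces are centred on the centroidal y-axis, so I = ΣĪ (holes subtracted) = 38 879 925 mm⁴.

I_y ≈ 3.89 × 10⁷ mm⁴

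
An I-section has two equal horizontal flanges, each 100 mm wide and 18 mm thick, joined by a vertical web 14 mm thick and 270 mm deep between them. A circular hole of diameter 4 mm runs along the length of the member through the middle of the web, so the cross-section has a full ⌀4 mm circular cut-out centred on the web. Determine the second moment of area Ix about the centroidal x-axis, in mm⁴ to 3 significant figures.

Ix ≈ 9.77 × 10⁷ mm⁴

Split into non-overlapping primitives; take the origin at the lower-left of the bounding box.
Bottom flange: 100 × 18, A = 1 800 mm², y = 9 mm, Ī = 48 600 mm⁴.
Web: 14 × 270, A = 3 780 mm², y = 153 mm, Ī = 22 963 500 mm⁴.
Top flange: 100 × 18, A = 1 800 mm², y = 297 mm, Ī = 48 600 mm⁴.
Hole (subtracted): ⌀4, A = 12.566 mm², y = 153 mm, Ī = 12.566 mm⁴.
By symmetry the centroid is at mid-height, ȳ = 153 mm.
Transfer each piece to the centroidal x-axis using Ī + A·d² with d = y − 153:
  bottom flange: d = -144 mm → contributes +37 373 400 mm⁴
  web: d = 0 mm → contributes +22 963 500 mm⁴
  top flange: d = 144 mm → contributes +37 373 400 mm⁴
  hole: d = 0 mm → contributes −12.566 mm⁴
Total I = 97 710 287 mm⁴.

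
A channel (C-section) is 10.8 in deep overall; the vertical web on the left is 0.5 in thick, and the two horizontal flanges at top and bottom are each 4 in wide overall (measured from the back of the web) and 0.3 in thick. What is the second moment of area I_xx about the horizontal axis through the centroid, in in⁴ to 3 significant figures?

Treat the section as a set of non-overlapping primitives; coordinates are from the bounding-box lower-left.
Web: 0.5 × 10.8, A = 5.4 in², y = 5.4 in, Ī = 52.488 in⁴.
Top flange (beyond web): 3.5 × 0.3, A = 1.05 in², y = 10.65 in, Ī = 0.007875 in⁴.
Bottom flange (beyond web): 3.5 × 0.3, A = 1.05 in², y = 0.15 in, Ī = 0.007875 in⁴.
By symmetry the centroid is at mid-height, ȳ = 5.4 in.
Transfer each piece to the horizontal axis through the centroid using Ī + A·d² with d = y − 5.4:
  web: d = 0 in → contributes +52.488 in⁴
  top flange (beyond web): d = 5.25 in → contributes +28.949 in⁴
  bottom flange (beyond web): d = -5.25 in → contributes +28.949 in⁴
Total I = 110.39 in⁴.

I_xx ≈ 110 in⁴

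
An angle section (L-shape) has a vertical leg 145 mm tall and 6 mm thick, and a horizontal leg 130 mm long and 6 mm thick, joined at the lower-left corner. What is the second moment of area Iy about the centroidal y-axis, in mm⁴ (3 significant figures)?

Iy ≈ 2.65 × 10⁶ mm⁴

Decompose the section into non-overlapping parts with the origin at the bottom-left of its bounding rectangle.
Vertical leg: 6 × 145, A = 870 mm², x = 3 mm, Ī = 2 610 mm⁴.
Horizontal leg (remainder): 124 × 6, A = 744 mm², x = 68 mm, Ī = 953 312 mm⁴.
Centroid: x̄ = ΣA·x / ΣA = 32.963 mm.
Transfer each piece to the centroidal y-axis using Ī + A·d² with d = x − 32.963:
  vertical leg: d = -29.963 mm → contributes +783 671 mm⁴
  horizontal leg (remainder): d = 35.037 mm → contributes +1 866 649 mm⁴
Total I = 2 650 320 mm⁴.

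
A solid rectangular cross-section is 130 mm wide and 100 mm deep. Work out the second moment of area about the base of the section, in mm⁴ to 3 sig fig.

The section: 130 × 100, A = 13 000 mm², y = 50 mm, Ī = 10 833 333 mm⁴.
Transfer it to the base of the section using Ī + A·d² with d = y − 0:
  the section: d = 50 mm → contributes +43 333 333 mm⁴
Total I = 43 333 333 mm⁴.

I_base ≈ 4.33 × 10⁷ mm⁴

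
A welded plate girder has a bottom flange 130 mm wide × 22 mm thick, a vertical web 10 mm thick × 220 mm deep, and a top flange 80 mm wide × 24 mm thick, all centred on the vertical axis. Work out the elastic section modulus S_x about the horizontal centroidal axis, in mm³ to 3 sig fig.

Decompose the section into non-overlapping parts with the origin at the bottom-left of its bounding rectangle.
Bottom plate: 130 × 22, A = 2 860 mm², y = 11 mm, Ī = 115 353 mm⁴.
Web plate: 10 × 220, A = 2 200 mm², y = 132 mm, Ī = 8 873 333 mm⁴.
Top plate: 80 × 24, A = 1 920 mm², y = 254 mm, Ī = 92 160 mm⁴.
Centroid: ȳ = ΣA·y / ΣA = 115.98 mm.
Transfer each piece to the horizontal centroidal axis using Ī + A·d² with d = y − 115.98:
  bottom plate: d = -104.98 mm → contributes +31 634 808 mm⁴
  web plate: d = 16.02 mm → contributes +9 437 946 mm⁴
  top plate: d = 138.02 mm → contributes +36 667 270 mm⁴
Total I = 77 740 024 mm⁴.
Extreme fibre distance c = 150.02 mm; S = I/c = 518 198 mm³.

S_x ≈ 5.18 × 10⁵ mm³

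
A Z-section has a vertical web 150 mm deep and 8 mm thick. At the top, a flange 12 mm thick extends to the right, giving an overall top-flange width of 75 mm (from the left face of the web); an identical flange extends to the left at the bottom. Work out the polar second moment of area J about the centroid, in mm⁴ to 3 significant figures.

Break the section into simple shapes (no overlaps), measuring from the bottom-left corner of the bounding box.
Web: 8 × 150, A = 1 200 mm², y = 75 mm, Ī = 2 250 000 mm⁴.
Top flange (beyond web): 67 × 12, A = 804 mm², y = 144 mm, Ī = 9 648 mm⁴.
Bottom flange (beyond web): 67 × 12, A = 804 mm², y = 6 mm, Ī = 9 648 mm⁴.
Centroid: ȳ = ΣA·y / ΣA = 75 mm.
Transfer each piece to the centroidal x-axis using Ī + A·d² with d = y − 75:
  web: d = 0 mm → contributes +2 250 000 mm⁴
  top flange (beyond web): d = 69 mm → contributes +3 837 492 mm⁴
  bottom flange (beyond web): d = -69 mm → contributes +3 837 492 mm⁴
Total I = 9 924 984 mm⁴.
For the y-axis: x̄ = 71 mm.
Repeating about the centroidal y-axis gives I_y = 2 869 176 mm⁴.
Polar second moment: J = I_x + I_y = 12 794 160 mm⁴.

J ≈ 1.28 × 10⁷ mm⁴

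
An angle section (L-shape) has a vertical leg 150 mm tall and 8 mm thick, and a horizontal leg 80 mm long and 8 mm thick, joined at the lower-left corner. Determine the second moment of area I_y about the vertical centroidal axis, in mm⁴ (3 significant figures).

I_y ≈ 8.78 × 10⁵ mm⁴

Split into non-overlapping primitives; take the origin at the lower-left of the bounding box.
Vertical leg: 8 × 150, A = 1 200 mm², x = 4 mm, Ī = 6 400 mm⁴.
Horizontal leg (remainder): 72 × 8, A = 576 mm², x = 44 mm, Ī = 248 832 mm⁴.
Centroid: x̄ = ΣA·x / ΣA = 16.973 mm.
Transfer each piece to the vertical centroidal axis using Ī + A·d² with d = x − 16.973:
  vertical leg: d = -12.973 mm → contributes +208 358 mm⁴
  horizontal leg (remainder): d = 27.027 mm → contributes +669 577 mm⁴
Total I = 877 935 mm⁴.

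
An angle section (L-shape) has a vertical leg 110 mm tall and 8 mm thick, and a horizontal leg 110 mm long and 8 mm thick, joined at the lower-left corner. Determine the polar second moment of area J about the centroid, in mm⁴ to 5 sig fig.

J ≈ 3.9859 × 10⁶ mm⁴

Decompose the section into non-overlapping parts with the origin at the bottom-left of its bounding rectangle.
Vertical leg: 8 × 110, A = 880 mm², y = 55 mm, Ī = 887333.3 mm⁴.
Horizontal leg (remainder): 102 × 8, A = 816 mm², y = 4 mm, Ī = 4 352 mm⁴.
Centroid: ȳ = ΣA·y / ΣA = 30.46226 mm.
Transfer each piece to the centroidal x-axis using Ī + A·d² with d = y − 30.46226:
  vertical leg: d = 24.53774 mm → contributes +1 417 182 mm⁴
  horizontal leg (remainder): d = -26.46226 mm → contributes +575757.2 mm⁴
Total I = 1 992 939 mm⁴.
For the y-axis: x̄ = 30.46226 mm.
Repeating about the centroidal y-axis gives I_y = 1 992 939 mm⁴.
Polar second moment: J = I_x + I_y = 3 985 878 mm⁴.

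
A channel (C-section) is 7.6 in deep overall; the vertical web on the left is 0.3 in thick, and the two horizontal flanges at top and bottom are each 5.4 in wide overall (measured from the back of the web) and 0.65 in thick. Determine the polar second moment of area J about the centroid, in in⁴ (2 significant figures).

Split into non-overlapping primitives; take the origin at the lower-left of the bounding box.
Web: 0.3 × 7.6, A = 2.28 in², y = 3.8 in, Ī = 10.97 in⁴.
Top flange (beyond web): 5.1 × 0.65, A = 3.315 in², y = 7.275 in, Ī = 0.1167 in⁴.
Bottom flange (beyond web): 5.1 × 0.65, A = 3.315 in², y = 0.325 in, Ī = 0.1167 in⁴.
By symmetry the centroid is at mid-height, ȳ = 3.8 in.
Transfer each piece to the centroidal x-axis using Ī + A·d² with d = y − 3.8:
  web: d = 0 in → contributes +10.97 in⁴
  top flange (beyond web): d = 3.475 in → contributes +40.15 in⁴
  bottom flange (beyond web): d = -3.475 in → contributes +40.15 in⁴
Total I = 91.27 in⁴.
For the y-axis: x̄ = 2.159 in.
Repeating about the centroidal y-axis gives I_y = 26.76 in⁴.
Polar second moment: J = I_x + I_y = 118 in⁴.

J ≈ 120 in⁴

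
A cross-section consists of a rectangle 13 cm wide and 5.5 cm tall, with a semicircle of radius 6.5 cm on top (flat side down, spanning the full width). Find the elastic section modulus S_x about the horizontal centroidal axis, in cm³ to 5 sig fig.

S_x ≈ 215.30 cm³

Treat the section as a set of non-overlapping primitives; coordinates are from the bounding-box lower-left.
Rectangular body: 13 × 5.5, A = 71.5 cm², y = 2.75 cm, Ī = 180.2396 cm⁴.
Semicircular cap: semicircle r = 6.5, A = 66.36614 cm², y = 8.258686 cm, Ī = 195.923 cm⁴.
Centroid: ȳ = ΣA·y / ΣA = 5.401777 cm.
Transfer each piece to the horizontal centroidal axis using Ī + A·d² with d = y − 5.401777:
  rectangular body: d = -2.651777 cm → contributes +683.0218 cm⁴
  semicircular cap: d = 2.856909 cm → contributes +737.5988 cm⁴
Total I = 1420.621 cm⁴.
Extreme fibre distance c = 6.598223 cm; S = I/c = 215.3035 cm³.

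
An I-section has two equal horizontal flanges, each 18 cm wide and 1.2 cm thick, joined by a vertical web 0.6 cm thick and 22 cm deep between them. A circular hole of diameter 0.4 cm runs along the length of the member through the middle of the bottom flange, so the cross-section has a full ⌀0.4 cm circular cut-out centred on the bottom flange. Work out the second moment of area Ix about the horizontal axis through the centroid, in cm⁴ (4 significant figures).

Decompose the section into non-overlapping parts with the origin at the bottom-left of its bounding rectangle.
Bottom flange: 18 × 1.2, A = 21.6 cm², y = 0.6 cm, Ī = 2.592 cm⁴.
Web: 0.6 × 22, A = 13.2 cm², y = 12.2 cm, Ī = 532.4 cm⁴.
Top flange: 18 × 1.2, A = 21.6 cm², y = 23.8 cm, Ī = 2.592 cm⁴.
Hole (subtracted): ⌀0.4, A = 0.125664 cm², y = 0.6 cm, Ī = 0.00125664 cm⁴.
Centroid: ȳ = ΣA·y / ΣA = 12.2259 cm.
Transfer each piece to the horizontal axis through the centroid using Ī + A·d² with d = y − 12.2259:
  bottom flange: d = -11.6259 cm → contributes +2922.08 cm⁴
  web: d = -0.0259034 cm → contributes +532.409 cm⁴
  top flange: d = 11.5741 cm → contributes +2896.12 cm⁴
  hole: d = -11.6259 cm → contributes −16.9862 cm⁴
Total I = 6333.63 cm⁴.

Ix ≈ 6334 cm⁴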